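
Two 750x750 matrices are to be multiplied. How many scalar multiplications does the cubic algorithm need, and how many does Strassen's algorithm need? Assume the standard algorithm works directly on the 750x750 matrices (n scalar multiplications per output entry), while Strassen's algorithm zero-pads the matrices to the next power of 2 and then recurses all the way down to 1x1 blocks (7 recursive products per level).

Matrix multiplication for 750x750 matrices:

Strassen's algorithm requires power-of-2 dimensions. Pad 750x750 to 1024x1024 (next power of 2).

Standard algorithm: 750^3 = 421875000 multiplications
Strassen's algorithm: 7^(log2(1024)) = 7^10 = 282475249 multiplications
Savings: 421875000 - 282475249 = 139399751 multiplications

Standard: 421875000 multiplications (750^3). Strassen: 282475249 multiplications (7^10, after padding to 1024x1024). Strassen reduces 8 recursive multiplications to 7 at each level.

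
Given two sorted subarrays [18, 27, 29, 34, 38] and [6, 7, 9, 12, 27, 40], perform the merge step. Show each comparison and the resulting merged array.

Merging process:

Compare 18 vs 6: take 6 from right. Merged: [6]
Compare 18 vs 7: take 7 from right. Merged: [6, 7]
Compare 18 vs 9: take 9 from right. Merged: [6, 7, 9]
Compare 18 vs 12: take 12 from right. Merged: [6, 7, 9, 12]
Compare 18 vs 27: take 18 from left. Merged: [6, 7, 9, 12, 18]
Compare 27 vs 27: take 27 from left. Merged: [6, 7, 9, 12, 18, 27]
Compare 29 vs 27: take 27 from right. Merged: [6, 7, 9, 12, 18, 27, 27]
Compare 29 vs 40: take 29 from left. Merged: [6, 7, 9, 12, 18, 27, 27, 29]
Compare 34 vs 40: take 34 from left. Merged: [6, 7, 9, 12, 18, 27, 27, 29, 34]
Compare 38 vs 40: take 38 from left. Merged: [6, 7, 9, 12, 18, 27, 27, 29, 34, 38]
Append remaining from right: [40]. Merged: [6, 7, 9, 12, 18, 27, 27, 29, 34, 38, 40]

Final merged array: [6, 7, 9, 12, 18, 27, 27, 29, 34, 38, 40]
Total comparisons: 10

The merged array is [6, 7, 9, 12, 18, 27, 27, 29, 34, 38, 40], requiring 10 comparisons. The merge step runs in O(n) time where n is the total number of elements.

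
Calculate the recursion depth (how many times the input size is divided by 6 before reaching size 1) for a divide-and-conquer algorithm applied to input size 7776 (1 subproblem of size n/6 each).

For divide and conquer with division factor 6:

Problem sizes at each level:
Level 0: 7776
Level 1: 1296
Level 2: 216
Level 3: 36
Level 4: 6
Level 5: 1

The root is level 0 and the size-1 base case is level 5 (the tree spans levels 0 through 5, i.e. 6 levels counting the root), so the depth is the number of divisions: log_6(7776) = 5

The recursion tree depth is log_6(7776) = 5. At each level, the problem size is divided by 6, so it takes 5 divisions to reduce to a base case of size 1. The algorithm makes 1 recursive call at each level.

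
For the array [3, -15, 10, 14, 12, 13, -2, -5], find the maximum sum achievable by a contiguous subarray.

Using Kadane's algorithm on [3, -15, 10, 14, 12, 13, -2, -5]:

Scanning through the array:
Position 1 (value -15): max_ending_here = -12, max_so_far = 3
Position 2 (value 10): max_ending_here = 10, max_so_far = 10
Position 3 (value 14): max_ending_here = 24, max_so_far = 24
Position 4 (value 12): max_ending_here = 36, max_so_far = 36
Position 5 (value 13): max_ending_here = 49, max_so_far = 49
Position 6 (value -2): max_ending_here = 47, max_so_far = 49
Position 7 (value -5): max_ending_here = 42, max_so_far = 49

Maximum subarray: [10, 14, 12, 13]
Maximum sum: 49

The maximum subarray is [10, 14, 12, 13] with sum 49. This subarray runs from index 2 to index 5.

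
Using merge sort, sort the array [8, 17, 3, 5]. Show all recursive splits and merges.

Merge sort trace:

Split: [8, 17, 3, 5] -> [8, 17] and [3, 5]
  Split: [8, 17] -> [8] and [17]
  Merge: [8] + [17] -> [8, 17]
  Split: [3, 5] -> [3] and [5]
  Merge: [3] + [5] -> [3, 5]
Merge: [8, 17] + [3, 5] -> [3, 5, 8, 17]

Final sorted array: [3, 5, 8, 17]

The merge sort proceeds by recursively splitting the array and merging sorted halves.
After all merges, the sorted array is [3, 5, 8, 17].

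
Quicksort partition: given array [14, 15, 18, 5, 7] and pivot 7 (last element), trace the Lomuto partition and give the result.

Lomuto partition with pivot = 7:

Initial array: [14, 15, 18, 5, 7]

arr[0]=14 > 7: no swap
arr[1]=15 > 7: no swap
arr[2]=18 > 7: no swap
arr[3]=5 <= 7: swap with position 0, array becomes [5, 15, 18, 14, 7]

Place pivot at position 1: [5, 7, 18, 14, 15]
Pivot position: 1

After partitioning with pivot 7, the array becomes [5, 7, 18, 14, 15]. The pivot is placed at index 1. All elements to the left of the pivot are <= 7, and all elements to the right are > 7.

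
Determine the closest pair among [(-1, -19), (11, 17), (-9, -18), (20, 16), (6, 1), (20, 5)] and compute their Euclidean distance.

Computing all pairwise distances among 6 points:

d((-1, -19), (11, 17)) = 37.9473
d((-1, -19), (-9, -18)) = 8.0623 <-- minimum
d((-1, -19), (20, 16)) = 40.8167
d((-1, -19), (6, 1)) = 21.1896
d((-1, -19), (20, 5)) = 31.8904
d((11, 17), (-9, -18)) = 40.3113
d((11, 17), (20, 16)) = 9.0554
d((11, 17), (6, 1)) = 16.7631
d((11, 17), (20, 5)) = 15.0
d((-9, -18), (20, 16)) = 44.6878
d((-9, -18), (6, 1)) = 24.2074
d((-9, -18), (20, 5)) = 37.0135
d((20, 16), (6, 1)) = 20.5183
d((20, 16), (20, 5)) = 11.0
d((6, 1), (20, 5)) = 14.5602

Closest pair: (-1, -19) and (-9, -18) with distance 8.0623

The closest pair is (-1, -19) and (-9, -18) with Euclidean distance 8.0623. For 6 points, brute-force pairwise comparison is shown above. For large n, the divide-and-conquer algorithm (sort by x, recurse on halves, check the dividing strip) achieves O(n log n).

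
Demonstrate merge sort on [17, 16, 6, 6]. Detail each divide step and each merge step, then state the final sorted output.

Merge sort trace:

Split: [17, 16, 6, 6] -> [17, 16] and [6, 6]
  Split: [17, 16] -> [17] and [16]
  Merge: [17] + [16] -> [16, 17]
  Split: [6, 6] -> [6] and [6]
  Merge: [6] + [6] -> [6, 6]
Merge: [16, 17] + [6, 6] -> [6, 6, 16, 17]

Final sorted array: [6, 6, 16, 17]

The merge sort proceeds by recursively splitting the array and merging sorted halves.
After all merges, the sorted array is [6, 6, 16, 17].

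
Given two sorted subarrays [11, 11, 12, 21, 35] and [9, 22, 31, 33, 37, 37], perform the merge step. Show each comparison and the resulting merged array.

Merging process:

Compare 11 vs 9: take 9 from right. Merged: [9]
Compare 11 vs 22: take 11 from left. Merged: [9, 11]
Compare 11 vs 22: take 11 from left. Merged: [9, 11, 11]
Compare 12 vs 22: take 12 from left. Merged: [9, 11, 11, 12]
Compare 21 vs 22: take 21 from left. Merged: [9, 11, 11, 12, 21]
Compare 35 vs 22: take 22 from right. Merged: [9, 11, 11, 12, 21, 22]
Compare 35 vs 31: take 31 from right. Merged: [9, 11, 11, 12, 21, 22, 31]
Compare 35 vs 33: take 33 from right. Merged: [9, 11, 11, 12, 21, 22, 31, 33]
Compare 35 vs 37: take 35 from left. Merged: [9, 11, 11, 12, 21, 22, 31, 33, 35]
Append remaining from right: [37, 37]. Merged: [9, 11, 11, 12, 21, 22, 31, 33, 35, 37, 37]

Final merged array: [9, 11, 11, 12, 21, 22, 31, 33, 35, 37, 37]
Total comparisons: 9

The merged array is [9, 11, 11, 12, 21, 22, 31, 33, 35, 37, 37], requiring 9 comparisons. The merge step runs in O(n) time where n is the total number of elements.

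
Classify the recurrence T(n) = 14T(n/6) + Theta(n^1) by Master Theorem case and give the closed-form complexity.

Master Theorem for T(n) = 14T(n/6) + O(n^1):

a = 14, b = 6, c = 1
log_b(a) = log_6(14) = 1.4729

Case 1: c = 1 < log_6(14) = 1.4729
T(n) = O(n^(log_6 14))

For T(n) = 14T(n/6) + O(n^1): log_6(14) = 1.4729. This is Case 1 of the Master Theorem (c < log_b(a), work dominated by leaves), giving O(n^(log_6 14)).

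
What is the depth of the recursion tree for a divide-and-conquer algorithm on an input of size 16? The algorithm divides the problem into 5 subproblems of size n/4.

For divide and conquer with division factor 4:

Problem sizes at each level:
Level 0: 16
Level 1: 4
Level 2: 1

The root is level 0 and the size-1 base case is level 2 (the tree spans levels 0 through 2, i.e. 3 levels counting the root), so the depth is the number of divisions: log_4(16) = 2

The recursion tree depth is log_4(16) = 2. At each level, the problem size is divided by 4, so it takes 2 divisions to reduce to a base case of size 1. The algorithm makes 5 recursive calls at each level.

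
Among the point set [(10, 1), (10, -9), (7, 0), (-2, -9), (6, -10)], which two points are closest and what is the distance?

Computing all pairwise distances among 5 points:

d((10, 1), (10, -9)) = 10.0
d((10, 1), (7, 0)) = 3.1623 <-- minimum
d((10, 1), (-2, -9)) = 15.6205
d((10, 1), (6, -10)) = 11.7047
d((10, -9), (7, 0)) = 9.4868
d((10, -9), (-2, -9)) = 12.0
d((10, -9), (6, -10)) = 4.1231
d((7, 0), (-2, -9)) = 12.7279
d((7, 0), (6, -10)) = 10.0499
d((-2, -9), (6, -10)) = 8.0623

Closest pair: (10, 1) and (7, 0) with distance 3.1623

The closest pair is (10, 1) and (7, 0) with Euclidean distance 3.1623. For 5 points, brute-force pairwise comparison is shown above. For large n, the divide-and-conquer algorithm (sort by x, recurse on halves, check the dividing strip) achieves O(n log n).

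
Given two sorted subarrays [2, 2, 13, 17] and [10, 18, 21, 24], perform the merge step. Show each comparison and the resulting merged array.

Merging process:

Compare 2 vs 10: take 2 from left. Merged: [2]
Compare 2 vs 10: take 2 from left. Merged: [2, 2]
Compare 13 vs 10: take 10 from right. Merged: [2, 2, 10]
Compare 13 vs 18: take 13 from left. Merged: [2, 2, 10, 13]
Compare 17 vs 18: take 17 from left. Merged: [2, 2, 10, 13, 17]
Append remaining from right: [18, 21, 24]. Merged: [2, 2, 10, 13, 17, 18, 21, 24]

Final merged array: [2, 2, 10, 13, 17, 18, 21, 24]
Total comparisons: 5

The merged array is [2, 2, 10, 13, 17, 18, 21, 24], requiring 5 comparisons. The merge step runs in O(n) time where n is the total number of elements.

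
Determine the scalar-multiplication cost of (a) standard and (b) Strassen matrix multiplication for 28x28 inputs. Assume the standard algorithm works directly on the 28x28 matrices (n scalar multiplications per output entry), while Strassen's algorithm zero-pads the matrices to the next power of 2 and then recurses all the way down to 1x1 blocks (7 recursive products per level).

Matrix multiplication for 28x28 matrices:

Strassen's algorithm requires power-of-2 dimensions. Pad 28x28 to 32x32 (next power of 2).

Standard algorithm: 28^3 = 21952 multiplications
Strassen's algorithm: 7^(log2(32)) = 7^5 = 16807 multiplications
Savings: 21952 - 16807 = 5145 multiplications

Standard: 21952 multiplications (28^3). Strassen: 16807 multiplications (7^5, after padding to 32x32). Strassen reduces 8 recursive multiplications to 7 at each level.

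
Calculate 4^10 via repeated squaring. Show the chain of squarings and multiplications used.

Computing 4^10 by squaring (build up from 4^1; each line after the first costs one multiplication):

4^1 = 4
4^2 = (4^1)^2 = 4^2 = 16
4^4 = (4^2)^2 = 16^2 = 256
4^5 = 4 * 4^4 = 4 * 256 = 1024
4^10 = (4^5)^2 = 1024^2 = 1048576

Result: 1048576
Multiplications needed: 4 (4 lines after 4^1)

4^10 = 1048576. Using exponentiation by squaring, this requires 4 multiplications. The key idea: if the exponent is even, square the half-power; if odd, multiply by the base once.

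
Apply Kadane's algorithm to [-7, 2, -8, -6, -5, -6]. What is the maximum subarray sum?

Using Kadane's algorithm on [-7, 2, -8, -6, -5, -6]:

Scanning through the array:
Position 1 (value 2): max_ending_here = 2, max_so_far = 2
Position 2 (value -8): max_ending_here = -6, max_so_far = 2
Position 3 (value -6): max_ending_here = -6, max_so_far = 2
Position 4 (value -5): max_ending_here = -5, max_so_far = 2
Position 5 (value -6): max_ending_here = -6, max_so_far = 2

Maximum subarray: [2]
Maximum sum: 2

The maximum subarray is [2] with sum 2. This subarray runs from index 1 to index 1.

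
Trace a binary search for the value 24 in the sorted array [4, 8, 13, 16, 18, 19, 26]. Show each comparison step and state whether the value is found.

Binary search for 24 in [4, 8, 13, 16, 18, 19, 26]:

lo=0, hi=6, mid=3, arr[mid]=16 -> 16 < 24, search right half
lo=4, hi=6, mid=5, arr[mid]=19 -> 19 < 24, search right half
lo=6, hi=6, mid=6, arr[mid]=26 -> 26 > 24, search left half
lo=6 > hi=5, target 24 not found

Binary search determines that 24 is not in the array after 3 comparisons. The search space was exhausted without finding the target.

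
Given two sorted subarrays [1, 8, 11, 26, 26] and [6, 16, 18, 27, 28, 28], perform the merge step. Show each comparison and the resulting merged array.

Merging process:

Compare 1 vs 6: take 1 from left. Merged: [1]
Compare 8 vs 6: take 6 from right. Merged: [1, 6]
Compare 8 vs 16: take 8 from left. Merged: [1, 6, 8]
Compare 11 vs 16: take 11 from left. Merged: [1, 6, 8, 11]
Compare 26 vs 16: take 16 from right. Merged: [1, 6, 8, 11, 16]
Compare 26 vs 18: take 18 from right. Merged: [1, 6, 8, 11, 16, 18]
Compare 26 vs 27: take 26 from left. Merged: [1, 6, 8, 11, 16, 18, 26]
Compare 26 vs 27: take 26 from left. Merged: [1, 6, 8, 11, 16, 18, 26, 26]
Append remaining from right: [27, 28, 28]. Merged: [1, 6, 8, 11, 16, 18, 26, 26, 27, 28, 28]

Final merged array: [1, 6, 8, 11, 16, 18, 26, 26, 27, 28, 28]
Total comparisons: 8

The merged array is [1, 6, 8, 11, 16, 18, 26, 26, 27, 28, 28], requiring 8 comparisons. The merge step runs in O(n) time where n is the total number of elements.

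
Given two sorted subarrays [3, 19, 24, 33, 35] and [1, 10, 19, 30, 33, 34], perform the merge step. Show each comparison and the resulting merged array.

Merging process:

Compare 3 vs 1: take 1 from right. Merged: [1]
Compare 3 vs 10: take 3 from left. Merged: [1, 3]
Compare 19 vs 10: take 10 from right. Merged: [1, 3, 10]
Compare 19 vs 19: take 19 from left. Merged: [1, 3, 10, 19]
Compare 24 vs 19: take 19 from right. Merged: [1, 3, 10, 19, 19]
Compare 24 vs 30: take 24 from left. Merged: [1, 3, 10, 19, 19, 24]
Compare 33 vs 30: take 30 from right. Merged: [1, 3, 10, 19, 19, 24, 30]
Compare 33 vs 33: take 33 from left. Merged: [1, 3, 10, 19, 19, 24, 30, 33]
Compare 35 vs 33: take 33 from right. Merged: [1, 3, 10, 19, 19, 24, 30, 33, 33]
Compare 35 vs 34: take 34 from right. Merged: [1, 3, 10, 19, 19, 24, 30, 33, 33, 34]
Append remaining from left: [35]. Merged: [1, 3, 10, 19, 19, 24, 30, 33, 33, 34, 35]

Final merged array: [1, 3, 10, 19, 19, 24, 30, 33, 33, 34, 35]
Total comparisons: 10

The merged array is [1, 3, 10, 19, 19, 24, 30, 33, 33, 34, 35], requiring 10 comparisons. The merge step runs in O(n) time where n is the total number of elements.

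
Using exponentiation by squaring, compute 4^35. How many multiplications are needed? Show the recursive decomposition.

Computing 4^35 by squaring (build up from 4^1; each line after the first costs one multiplication):

4^1 = 4
4^2 = (4^1)^2 = 4^2 = 16
4^4 = (4^2)^2 = 16^2 = 256
4^8 = (4^4)^2 = 256^2 = 65536
4^16 = (4^8)^2 = 65536^2 = 4294967296
4^17 = 4 * 4^16 = 4 * 4294967296 = 17179869184
4^34 = (4^17)^2 = 17179869184^2 = 295147905179352825856
4^35 = 4 * 4^34 = 4 * 295147905179352825856 = 1180591620717411303424

Result: 1180591620717411303424
Multiplications needed: 7 (7 lines after 4^1)

4^35 = 1180591620717411303424. Using exponentiation by squaring, this requires 7 multiplications. The key idea: if the exponent is even, square the half-power; if odd, multiply by the base once.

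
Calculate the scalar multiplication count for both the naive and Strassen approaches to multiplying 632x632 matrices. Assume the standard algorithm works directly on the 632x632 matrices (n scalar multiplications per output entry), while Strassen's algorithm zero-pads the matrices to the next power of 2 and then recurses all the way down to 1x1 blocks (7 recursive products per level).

Matrix multiplication for 632x632 matrices:

Strassen's algorithm requires power-of-2 dimensions. Pad 632x632 to 1024x1024 (next power of 2).

Standard algorithm: 632^3 = 252435968 multiplications
Strassen's algorithm: 7^(log2(1024)) = 7^10 = 282475249 multiplications
Difference: 252435968 - 282475249 = -30039281 (Strassen uses MORE here due to padding overhead — for small or just-over-power-of-2 n, padding can outweigh the per-level savings)

Standard: 252435968 multiplications (632^3). Strassen: 282475249 multiplications (7^10, after padding to 1024x1024). Strassen reduces 8 recursive multiplications to 7 at each level.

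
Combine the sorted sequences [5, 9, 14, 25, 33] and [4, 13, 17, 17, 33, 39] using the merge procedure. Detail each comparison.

Merging process:

Compare 5 vs 4: take 4 from right. Merged: [4]
Compare 5 vs 13: take 5 from left. Merged: [4, 5]
Compare 9 vs 13: take 9 from left. Merged: [4, 5, 9]
Compare 14 vs 13: take 13 from right. Merged: [4, 5, 9, 13]
Compare 14 vs 17: take 14 from left. Merged: [4, 5, 9, 13, 14]
Compare 25 vs 17: take 17 from right. Merged: [4, 5, 9, 13, 14, 17]
Compare 25 vs 17: take 17 from right. Merged: [4, 5, 9, 13, 14, 17, 17]
Compare 25 vs 33: take 25 from left. Merged: [4, 5, 9, 13, 14, 17, 17, 25]
Compare 33 vs 33: take 33 from left. Merged: [4, 5, 9, 13, 14, 17, 17, 25, 33]
Append remaining from right: [33, 39]. Merged: [4, 5, 9, 13, 14, 17, 17, 25, 33, 33, 39]

Final merged array: [4, 5, 9, 13, 14, 17, 17, 25, 33, 33, 39]
Total comparisons: 9

The merged array is [4, 5, 9, 13, 14, 17, 17, 25, 33, 33, 39], requiring 9 comparisons. The merge step runs in O(n) time where n is the total number of elements.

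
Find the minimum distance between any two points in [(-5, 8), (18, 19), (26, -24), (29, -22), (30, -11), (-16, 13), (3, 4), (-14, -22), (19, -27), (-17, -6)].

Computing all pairwise distances among 10 points:

d((-5, 8), (18, 19)) = 25.4951
d((-5, 8), (26, -24)) = 44.5533
d((-5, 8), (29, -22)) = 45.3431
d((-5, 8), (30, -11)) = 39.8246
d((-5, 8), (-16, 13)) = 12.083
d((-5, 8), (3, 4)) = 8.9443
d((-5, 8), (-14, -22)) = 31.3209
d((-5, 8), (19, -27)) = 42.4382
d((-5, 8), (-17, -6)) = 18.4391
d((18, 19), (26, -24)) = 43.7379
d((18, 19), (29, -22)) = 42.45
d((18, 19), (30, -11)) = 32.311
d((18, 19), (-16, 13)) = 34.5254
d((18, 19), (3, 4)) = 21.2132
d((18, 19), (-14, -22)) = 52.0096
d((18, 19), (19, -27)) = 46.0109
d((18, 19), (-17, -6)) = 43.0116
d((26, -24), (29, -22)) = 3.6056 <-- minimum
d((26, -24), (30, -11)) = 13.6015
d((26, -24), (-16, 13)) = 55.9732
d((26, -24), (3, 4)) = 36.2353
d((26, -24), (-14, -22)) = 40.05
d((26, -24), (19, -27)) = 7.6158
d((26, -24), (-17, -6)) = 46.6154
d((29, -22), (30, -11)) = 11.0454
d((29, -22), (-16, 13)) = 57.0088
d((29, -22), (3, 4)) = 36.7696
d((29, -22), (-14, -22)) = 43.0
d((29, -22), (19, -27)) = 11.1803
d((29, -22), (-17, -6)) = 48.7032
d((30, -11), (-16, 13)) = 51.8845
d((30, -11), (3, 4)) = 30.8869
d((30, -11), (-14, -22)) = 45.3542
d((30, -11), (19, -27)) = 19.4165
d((30, -11), (-17, -6)) = 47.2652
d((-16, 13), (3, 4)) = 21.0238
d((-16, 13), (-14, -22)) = 35.0571
d((-16, 13), (19, -27)) = 53.1507
d((-16, 13), (-17, -6)) = 19.0263
d((3, 4), (-14, -22)) = 31.0644
d((3, 4), (19, -27)) = 34.8855
d((3, 4), (-17, -6)) = 22.3607
d((-14, -22), (19, -27)) = 33.3766
d((-14, -22), (-17, -6)) = 16.2788
d((19, -27), (-17, -6)) = 41.6773

Closest pair: (26, -24) and (29, -22) with distance 3.6056

The closest pair is (26, -24) and (29, -22) with Euclidean distance 3.6056. For 10 points, brute-force pairwise comparison is shown above. For large n, the divide-and-conquer algorithm (sort by x, recurse on halves, check the dividing strip) achieves O(n log n).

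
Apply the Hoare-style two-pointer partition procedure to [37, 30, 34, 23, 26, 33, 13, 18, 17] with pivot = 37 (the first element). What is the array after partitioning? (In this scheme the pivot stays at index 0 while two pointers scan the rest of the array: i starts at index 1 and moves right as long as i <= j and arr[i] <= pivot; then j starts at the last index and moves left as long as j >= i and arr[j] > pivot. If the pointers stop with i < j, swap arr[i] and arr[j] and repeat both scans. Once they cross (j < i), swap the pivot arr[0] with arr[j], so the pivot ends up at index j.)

Hoare-style two-pointer partition with pivot = 37:

Initial array: [37, 30, 34, 23, 26, 33, 13, 18, 17]

Pointers start at i = 1, j = 8.
i ends at 9, j ends at 8: the pointers have crossed (j < i), so scanning stops.

Swap pivot arr[0] with arr[8] to place pivot at position 8: [17, 30, 34, 23, 26, 33, 13, 18, 37]
Pivot position: 8

After partitioning with pivot 37, the array becomes [17, 30, 34, 23, 26, 33, 13, 18, 37]. The pivot is placed at index 8. All elements to the left of the pivot are <= 37, and all elements to the right are > 37.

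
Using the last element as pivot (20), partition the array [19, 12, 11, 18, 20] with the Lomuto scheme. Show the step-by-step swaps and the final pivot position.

Lomuto partition with pivot = 20:

Initial array: [19, 12, 11, 18, 20]

arr[0]=19 <= 20: swap with position 0, array becomes [19, 12, 11, 18, 20]
arr[1]=12 <= 20: swap with position 1, array becomes [19, 12, 11, 18, 20]
arr[2]=11 <= 20: swap with position 2, array becomes [19, 12, 11, 18, 20]
arr[3]=18 <= 20: swap with position 3, array becomes [19, 12, 11, 18, 20]

Place pivot at position 4: [19, 12, 11, 18, 20]
Pivot position: 4

After partitioning with pivot 20, the array becomes [19, 12, 11, 18, 20]. The pivot is placed at index 4. All elements to the left of the pivot are <= 20, and all elements to the right are > 20.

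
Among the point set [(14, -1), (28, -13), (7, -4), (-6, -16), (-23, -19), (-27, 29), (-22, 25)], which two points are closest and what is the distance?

Computing all pairwise distances among 7 points:

d((14, -1), (28, -13)) = 18.4391
d((14, -1), (7, -4)) = 7.6158
d((14, -1), (-6, -16)) = 25.0
d((14, -1), (-23, -19)) = 41.1461
d((14, -1), (-27, 29)) = 50.8035
d((14, -1), (-22, 25)) = 44.4072
d((28, -13), (7, -4)) = 22.8473
d((28, -13), (-6, -16)) = 34.1321
d((28, -13), (-23, -19)) = 51.3517
d((28, -13), (-27, 29)) = 69.2026
d((28, -13), (-22, 25)) = 62.8013
d((7, -4), (-6, -16)) = 17.6918
d((7, -4), (-23, -19)) = 33.541
d((7, -4), (-27, 29)) = 47.3814
d((7, -4), (-22, 25)) = 41.0122
d((-6, -16), (-23, -19)) = 17.2627
d((-6, -16), (-27, 29)) = 49.6588
d((-6, -16), (-22, 25)) = 44.0114
d((-23, -19), (-27, 29)) = 48.1664
d((-23, -19), (-22, 25)) = 44.0114
d((-27, 29), (-22, 25)) = 6.4031 <-- minimum

Closest pair: (-27, 29) and (-22, 25) with distance 6.4031

The closest pair is (-27, 29) and (-22, 25) with Euclidean distance 6.4031. For 7 points, brute-force pairwise comparison is shown above. For large n, the divide-and-conquer algorithm (sort by x, recurse on halves, check the dividing strip) achieves O(n log n).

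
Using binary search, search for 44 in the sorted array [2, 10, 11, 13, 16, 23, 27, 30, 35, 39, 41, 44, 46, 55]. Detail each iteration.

Binary search for 44 in [2, 10, 11, 13, 16, 23, 27, 30, 35, 39, 41, 44, 46, 55]:

lo=0, hi=13, mid=6, arr[mid]=27 -> 27 < 44, search right half
lo=7, hi=13, mid=10, arr[mid]=41 -> 41 < 44, search right half
lo=11, hi=13, mid=12, arr[mid]=46 -> 46 > 44, search left half
lo=11, hi=11, mid=11, arr[mid]=44 -> Found target at index 11!

Binary search finds 44 at index 11 after 4 comparisons. The search repeatedly halves the search space by comparing with the middle element.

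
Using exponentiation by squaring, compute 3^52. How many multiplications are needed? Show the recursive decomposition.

Computing 3^52 by squaring (build up from 3^1; each line after the first costs one multiplication):

3^1 = 3
3^2 = (3^1)^2 = 3^2 = 9
3^3 = 3 * 3^2 = 3 * 9 = 27
3^6 = (3^3)^2 = 27^2 = 729
3^12 = (3^6)^2 = 729^2 = 531441
3^13 = 3 * 3^12 = 3 * 531441 = 1594323
3^26 = (3^13)^2 = 1594323^2 = 2541865828329
3^52 = (3^26)^2 = 2541865828329^2 = 6461081889226673298932241

Result: 6461081889226673298932241
Multiplications needed: 7 (7 lines after 3^1)

3^52 = 6461081889226673298932241. Using exponentiation by squaring, this requires 7 multiplications. The key idea: if the exponent is even, square the half-power; if odd, multiply by the base once.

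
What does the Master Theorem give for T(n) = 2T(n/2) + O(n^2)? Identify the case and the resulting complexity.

Master Theorem for T(n) = 2T(n/2) + O(n^2):

a = 2, b = 2, c = 2
log_b(a) = log_2(2) = 1.0000

Case 3: c = 2 > log_2(2) = 1.0000
T(n) = O(n^2) = O(n^2)

For T(n) = 2T(n/2) + O(n^2): log_2(2) = 1.0000. This is Case 3 of the Master Theorem (c > log_b(a), work dominated by root), giving O(n^2).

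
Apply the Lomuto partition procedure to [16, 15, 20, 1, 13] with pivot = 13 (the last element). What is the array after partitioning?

Lomuto partition with pivot = 13:

Initial array: [16, 15, 20, 1, 13]

arr[0]=16 > 13: no swap
arr[1]=15 > 13: no swap
arr[2]=20 > 13: no swap
arr[3]=1 <= 13: swap with position 0, array becomes [1, 15, 20, 16, 13]

Place pivot at position 1: [1, 13, 20, 16, 15]
Pivot position: 1

After partitioning with pivot 13, the array becomes [1, 13, 20, 16, 15]. The pivot is placed at index 1. All elements to the left of the pivot are <= 13, and all elements to the right are > 13.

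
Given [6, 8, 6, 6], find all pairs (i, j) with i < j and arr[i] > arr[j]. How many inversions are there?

Finding inversions in [6, 8, 6, 6]:

(1, 2): arr[1]=8 > arr[2]=6
(1, 3): arr[1]=8 > arr[3]=6

Total inversions: 2

The array has 2 inversion(s): (1,2), (1,3). Each pair (i,j) satisfies i < j and arr[i] > arr[j].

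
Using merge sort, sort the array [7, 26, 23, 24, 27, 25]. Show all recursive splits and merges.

Merge sort trace:

Split: [7, 26, 23, 24, 27, 25] -> [7, 26, 23] and [24, 27, 25]
  Split: [7, 26, 23] -> [7] and [26, 23]
    Split: [26, 23] -> [26] and [23]
    Merge: [26] + [23] -> [23, 26]
  Merge: [7] + [23, 26] -> [7, 23, 26]
  Split: [24, 27, 25] -> [24] and [27, 25]
    Split: [27, 25] -> [27] and [25]
    Merge: [27] + [25] -> [25, 27]
  Merge: [24] + [25, 27] -> [24, 25, 27]
Merge: [7, 23, 26] + [24, 25, 27] -> [7, 23, 24, 25, 26, 27]

Final sorted array: [7, 23, 24, 25, 26, 27]

The merge sort proceeds by recursively splitting the array and merging sorted halves.
After all merges, the sorted array is [7, 23, 24, 25, 26, 27].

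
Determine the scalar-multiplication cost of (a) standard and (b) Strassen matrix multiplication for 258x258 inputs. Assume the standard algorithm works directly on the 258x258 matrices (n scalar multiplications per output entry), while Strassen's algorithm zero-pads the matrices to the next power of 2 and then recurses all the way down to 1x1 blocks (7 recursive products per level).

Matrix multiplication for 258x258 matrices:

Strassen's algorithm requires power-of-2 dimensions. Pad 258x258 to 512x512 (next power of 2).

Standard algorithm: 258^3 = 17173512 multiplications
Strassen's algorithm: 7^(log2(512)) = 7^9 = 40353607 multiplications
Difference: 17173512 - 40353607 = -23180095 (Strassen uses MORE here due to padding overhead — for small or just-over-power-of-2 n, padding can outweigh the per-level savings)

Standard: 17173512 multiplications (258^3). Strassen: 40353607 multiplications (7^9, after padding to 512x512). Strassen reduces 8 recursive multiplications to 7 at each level.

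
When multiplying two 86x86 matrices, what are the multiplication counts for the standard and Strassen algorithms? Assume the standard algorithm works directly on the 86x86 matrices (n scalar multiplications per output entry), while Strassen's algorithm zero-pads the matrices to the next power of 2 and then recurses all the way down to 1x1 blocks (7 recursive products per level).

Matrix multiplication for 86x86 matrices:

Strassen's algorithm requires power-of-2 dimensions. Pad 86x86 to 128x128 (next power of 2).

Standard algorithm: 86^3 = 636056 multiplications
Strassen's algorithm: 7^(log2(128)) = 7^7 = 823543 multiplications
Difference: 636056 - 823543 = -187487 (Strassen uses MORE here due to padding overhead — for small or just-over-power-of-2 n, padding can outweigh the per-level savings)

Standard: 636056 multiplications (86^3). Strassen: 823543 multiplications (7^7, after padding to 128x128). Strassen reduces 8 recursive multiplications to 7 at each level.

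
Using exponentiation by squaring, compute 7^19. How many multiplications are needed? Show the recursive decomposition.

Computing 7^19 by squaring (build up from 7^1; each line after the first costs one multiplication):

7^1 = 7
7^2 = (7^1)^2 = 7^2 = 49
7^4 = (7^2)^2 = 49^2 = 2401
7^8 = (7^4)^2 = 2401^2 = 5764801
7^9 = 7 * 7^8 = 7 * 5764801 = 40353607
7^18 = (7^9)^2 = 40353607^2 = 1628413597910449
7^19 = 7 * 7^18 = 7 * 1628413597910449 = 11398895185373143

Result: 11398895185373143
Multiplications needed: 6 (6 lines after 7^1)

7^19 = 11398895185373143. Using exponentiation by squaring, this requires 6 multiplications. The key idea: if the exponent is even, square the half-power; if odd, multiply by the base once.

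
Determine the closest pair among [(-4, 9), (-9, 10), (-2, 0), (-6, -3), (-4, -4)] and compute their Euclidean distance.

Computing all pairwise distances among 5 points:

d((-4, 9), (-9, 10)) = 5.099
d((-4, 9), (-2, 0)) = 9.2195
d((-4, 9), (-6, -3)) = 12.1655
d((-4, 9), (-4, -4)) = 13.0
d((-9, 10), (-2, 0)) = 12.2066
d((-9, 10), (-6, -3)) = 13.3417
d((-9, 10), (-4, -4)) = 14.8661
d((-2, 0), (-6, -3)) = 5.0
d((-2, 0), (-4, -4)) = 4.4721
d((-6, -3), (-4, -4)) = 2.2361 <-- minimum

Closest pair: (-6, -3) and (-4, -4) with distance 2.2361

The closest pair is (-6, -3) and (-4, -4) with Euclidean distance 2.2361. For 5 points, brute-force pairwise comparison is shown above. For large n, the divide-and-conquer algorithm (sort by x, recurse on halves, check the dividing strip) achieves O(n log n).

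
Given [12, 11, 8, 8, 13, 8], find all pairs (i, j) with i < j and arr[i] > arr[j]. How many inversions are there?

Finding inversions in [12, 11, 8, 8, 13, 8]:

(0, 1): arr[0]=12 > arr[1]=11
(0, 2): arr[0]=12 > arr[2]=8
(0, 3): arr[0]=12 > arr[3]=8
(0, 5): arr[0]=12 > arr[5]=8
(1, 2): arr[1]=11 > arr[2]=8
(1, 3): arr[1]=11 > arr[3]=8
(1, 5): arr[1]=11 > arr[5]=8
(4, 5): arr[4]=13 > arr[5]=8

Total inversions: 8

The array has 8 inversion(s): (0,1), (0,2), (0,3), (0,5), (1,2), (1,3), (1,5), (4,5). Each pair (i,j) satisfies i < j and arr[i] > arr[j].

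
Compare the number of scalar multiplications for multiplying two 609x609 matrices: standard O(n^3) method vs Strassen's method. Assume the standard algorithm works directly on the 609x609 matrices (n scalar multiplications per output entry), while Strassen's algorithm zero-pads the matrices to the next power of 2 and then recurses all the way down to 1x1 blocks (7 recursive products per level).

Matrix multiplication for 609x609 matrices:

Strassen's algorithm requires power-of-2 dimensions. Pad 609x609 to 1024x1024 (next power of 2).

Standard algorithm: 609^3 = 225866529 multiplications
Strassen's algorithm: 7^(log2(1024)) = 7^10 = 282475249 multiplications
Difference: 225866529 - 282475249 = -56608720 (Strassen uses MORE here due to padding overhead — for small or just-over-power-of-2 n, padding can outweigh the per-level savings)

Standard: 225866529 multiplications (609^3). Strassen: 282475249 multiplications (7^10, after padding to 1024x1024). Strassen reduces 8 recursive multiplications to 7 at each level.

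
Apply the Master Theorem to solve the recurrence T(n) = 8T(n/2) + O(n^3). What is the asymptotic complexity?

Master Theorem for T(n) = 8T(n/2) + O(n^3):

a = 8, b = 2, c = 3
log_b(a) = log_2(8) = 3.0000

Case 2: c = 3 = log_2(8) = 3.0000
T(n) = O(n^3 log n) = O(n^3 log n)

For T(n) = 8T(n/2) + O(n^3): log_2(8) = 3.0000. This is Case 2 of the Master Theorem (c = log_b(a), equal work at all levels), giving O(n^3 log n).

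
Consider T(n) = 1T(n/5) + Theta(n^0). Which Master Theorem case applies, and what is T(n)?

Master Theorem for T(n) = 1T(n/5) + O(n^0):

a = 1, b = 5, c = 0
log_b(a) = log_5(1) = 0.0000

Case 2: c = 0 = log_5(1) = 0.0000
T(n) = O(n^0 log n) = O(log n)

For T(n) = 1T(n/5) + O(n^0): log_5(1) = 0.0000. This is Case 2 of the Master Theorem (c = log_b(a), equal work at all levels), giving O(log n).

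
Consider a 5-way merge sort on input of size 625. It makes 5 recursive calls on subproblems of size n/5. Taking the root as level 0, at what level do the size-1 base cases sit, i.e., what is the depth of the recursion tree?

For divide and conquer with division factor 5:

Problem sizes at each level:
Level 0: 625
Level 1: 125
Level 2: 25
Level 3: 5
Level 4: 1

The root is level 0 and the size-1 base case is level 4 (the tree spans levels 0 through 4, i.e. 5 levels counting the root), so the depth is the number of divisions: log_5(625) = 4

The recursion tree depth is log_5(625) = 4. At each level, the problem size is divided by 5, so it takes 4 divisions to reduce to a base case of size 1. The algorithm makes 5 recursive calls at each level.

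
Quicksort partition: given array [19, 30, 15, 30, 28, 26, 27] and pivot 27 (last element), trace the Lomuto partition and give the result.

Lomuto partition with pivot = 27:

Initial array: [19, 30, 15, 30, 28, 26, 27]

arr[0]=19 <= 27: swap with position 0, array becomes [19, 30, 15, 30, 28, 26, 27]
arr[1]=30 > 27: no swap
arr[2]=15 <= 27: swap with position 1, array becomes [19, 15, 30, 30, 28, 26, 27]
arr[3]=30 > 27: no swap
arr[4]=28 > 27: no swap
arr[5]=26 <= 27: swap with position 2, array becomes [19, 15, 26, 30, 28, 30, 27]

Place pivot at position 3: [19, 15, 26, 27, 28, 30, 30]
Pivot position: 3

After partitioning with pivot 27, the array becomes [19, 15, 26, 27, 28, 30, 30]. The pivot is placed at index 3. All elements to the left of the pivot are <= 27, and all elements to the right are > 27.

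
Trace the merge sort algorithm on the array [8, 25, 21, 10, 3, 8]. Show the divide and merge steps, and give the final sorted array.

Merge sort trace:

Split: [8, 25, 21, 10, 3, 8] -> [8, 25, 21] and [10, 3, 8]
  Split: [8, 25, 21] -> [8] and [25, 21]
    Split: [25, 21] -> [25] and [21]
    Merge: [25] + [21] -> [21, 25]
  Merge: [8] + [21, 25] -> [8, 21, 25]
  Split: [10, 3, 8] -> [10] and [3, 8]
    Split: [3, 8] -> [3] and [8]
    Merge: [3] + [8] -> [3, 8]
  Merge: [10] + [3, 8] -> [3, 8, 10]
Merge: [8, 21, 25] + [3, 8, 10] -> [3, 8, 8, 10, 21, 25]

Final sorted array: [3, 8, 8, 10, 21, 25]

The merge sort proceeds by recursively splitting the array and merging sorted halves.
After all merges, the sorted array is [3, 8, 8, 10, 21, 25].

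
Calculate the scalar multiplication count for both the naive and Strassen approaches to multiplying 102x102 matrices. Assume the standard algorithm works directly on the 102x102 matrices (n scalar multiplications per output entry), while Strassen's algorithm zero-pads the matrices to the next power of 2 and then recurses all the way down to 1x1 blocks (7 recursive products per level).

Matrix multiplication for 102x102 matrices:

Strassen's algorithm requires power-of-2 dimensions. Pad 102x102 to 128x128 (next power of 2).

Standard algorithm: 102^3 = 1061208 multiplications
Strassen's algorithm: 7^(log2(128)) = 7^7 = 823543 multiplications
Savings: 1061208 - 823543 = 237665 multiplications

Standard: 1061208 multiplications (102^3). Strassen: 823543 multiplications (7^7, after padding to 128x128). Strassen reduces 8 recursive multiplications to 7 at each level.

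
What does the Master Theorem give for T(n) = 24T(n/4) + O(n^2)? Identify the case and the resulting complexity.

Master Theorem for T(n) = 24T(n/4) + O(n^2):

a = 24, b = 4, c = 2
log_b(a) = log_4(24) = 2.2925

Case 1: c = 2 < log_4(24) = 2.2925
T(n) = O(n^(log_4 24))

For T(n) = 24T(n/4) + O(n^2): log_4(24) = 2.2925. This is Case 1 of the Master Theorem (c < log_b(a), work dominated by leaves), giving O(n^(log_4 24)).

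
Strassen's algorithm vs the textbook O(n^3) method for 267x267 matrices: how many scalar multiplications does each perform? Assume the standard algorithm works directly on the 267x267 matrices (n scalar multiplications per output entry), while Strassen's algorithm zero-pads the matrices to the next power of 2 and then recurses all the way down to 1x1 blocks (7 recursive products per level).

Matrix multiplication for 267x267 matrices:

Strassen's algorithm requires power-of-2 dimensions. Pad 267x267 to 512x512 (next power of 2).

Standard algorithm: 267^3 = 19034163 multiplications
Strassen's algorithm: 7^(log2(512)) = 7^9 = 40353607 multiplications
Difference: 19034163 - 40353607 = -21319444 (Strassen uses MORE here due to padding overhead — for small or just-over-power-of-2 n, padding can outweigh the per-level savings)

Standard: 19034163 multiplications (267^3). Strassen: 40353607 multiplications (7^9, after padding to 512x512). Strassen reduces 8 recursive multiplications to 7 at each level.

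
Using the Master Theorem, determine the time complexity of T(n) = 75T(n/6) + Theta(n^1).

Master Theorem for T(n) = 75T(n/6) + O(n^1):

a = 75, b = 6, c = 1
log_b(a) = log_6(75) = 2.4096

Case 1: c = 1 < log_6(75) = 2.4096
T(n) = O(n^(log_6 75))

For T(n) = 75T(n/6) + O(n^1): log_6(75) = 2.4096. This is Case 1 of the Master Theorem (c < log_b(a), work dominated by leaves), giving O(n^(log_6 75)).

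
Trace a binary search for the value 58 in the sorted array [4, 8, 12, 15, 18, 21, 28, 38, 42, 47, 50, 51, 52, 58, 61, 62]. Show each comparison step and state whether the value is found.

Binary search for 58 in [4, 8, 12, 15, 18, 21, 28, 38, 42, 47, 50, 51, 52, 58, 61, 62]:

lo=0, hi=15, mid=7, arr[mid]=38 -> 38 < 58, search right half
lo=8, hi=15, mid=11, arr[mid]=51 -> 51 < 58, search right half
lo=12, hi=15, mid=13, arr[mid]=58 -> Found target at index 13!

Binary search finds 58 at index 13 after 3 comparisons. The search repeatedly halves the search space by comparing with the middle element.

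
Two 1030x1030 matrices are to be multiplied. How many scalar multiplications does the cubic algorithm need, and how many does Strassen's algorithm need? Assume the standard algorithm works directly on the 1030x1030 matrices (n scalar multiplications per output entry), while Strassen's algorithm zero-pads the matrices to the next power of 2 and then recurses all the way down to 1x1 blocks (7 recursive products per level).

Matrix multiplication for 1030x1030 matrices:

Strassen's algorithm requires power-of-2 dimensions. Pad 1030x1030 to 2048x2048 (next power of 2).

Standard algorithm: 1030^3 = 1092727000 multiplications
Strassen's algorithm: 7^(log2(2048)) = 7^11 = 1977326743 multiplications
Difference: 1092727000 - 1977326743 = -884599743 (Strassen uses MORE here due to padding overhead — for small or just-over-power-of-2 n, padding can outweigh the per-level savings)

Standard: 1092727000 multiplications (1030^3). Strassen: 1977326743 multiplications (7^11, after padding to 2048x2048). Strassen reduces 8 recursive multiplications to 7 at each level.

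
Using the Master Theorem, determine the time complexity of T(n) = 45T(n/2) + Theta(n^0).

Master Theorem for T(n) = 45T(n/2) + O(n^0):

a = 45, b = 2, c = 0
log_b(a) = log_2(45) = 5.4919

Case 1: c = 0 < log_2(45) = 5.4919
T(n) = O(n^(log_2 45))

For T(n) = 45T(n/2) + O(n^0): log_2(45) = 5.4919. This is Case 1 of the Master Theorem (c < log_b(a), work dominated by leaves), giving O(n^(log_2 45)).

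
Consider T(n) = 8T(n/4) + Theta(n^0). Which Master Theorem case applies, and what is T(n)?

Master Theorem for T(n) = 8T(n/4) + O(n^0):

a = 8, b = 4, c = 0
log_b(a) = log_4(8) = 1.5000

Case 1: c = 0 < log_4(8) = 1.5000
T(n) = O(n^(log_4 8))

For T(n) = 8T(n/4) + O(n^0): log_4(8) = 1.5000. This is Case 1 of the Master Theorem (c < log_b(a), work dominated by leaves), giving O(n^(log_4 8)).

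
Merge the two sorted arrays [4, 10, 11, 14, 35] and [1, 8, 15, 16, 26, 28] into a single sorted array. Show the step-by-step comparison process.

Merging process:

Compare 4 vs 1: take 1 from right. Merged: [1]
Compare 4 vs 8: take 4 from left. Merged: [1, 4]
Compare 10 vs 8: take 8 from right. Merged: [1, 4, 8]
Compare 10 vs 15: take 10 from left. Merged: [1, 4, 8, 10]
Compare 11 vs 15: take 11 from left. Merged: [1, 4, 8, 10, 11]
Compare 14 vs 15: take 14 from left. Merged: [1, 4, 8, 10, 11, 14]
Compare 35 vs 15: take 15 from right. Merged: [1, 4, 8, 10, 11, 14, 15]
Compare 35 vs 16: take 16 from right. Merged: [1, 4, 8, 10, 11, 14, 15, 16]
Compare 35 vs 26: take 26 from right. Merged: [1, 4, 8, 10, 11, 14, 15, 16, 26]
Compare 35 vs 28: take 28 from right. Merged: [1, 4, 8, 10, 11, 14, 15, 16, 26, 28]
Append remaining from left: [35]. Merged: [1, 4, 8, 10, 11, 14, 15, 16, 26, 28, 35]

Final merged array: [1, 4, 8, 10, 11, 14, 15, 16, 26, 28, 35]
Total comparisons: 10

The merged array is [1, 4, 8, 10, 11, 14, 15, 16, 26, 28, 35], requiring 10 comparisons. The merge step runs in O(n) time where n is the total number of elements.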